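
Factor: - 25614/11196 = -2^( - 1 )*311^( - 1 )*1423^1 = -1423/622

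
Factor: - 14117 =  - 19^1*743^1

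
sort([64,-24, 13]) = [ - 24, 13, 64] 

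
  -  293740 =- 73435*4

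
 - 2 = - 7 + 5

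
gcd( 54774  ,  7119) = 9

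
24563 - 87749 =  - 63186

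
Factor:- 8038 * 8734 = -2^2 * 11^1 * 397^1*4019^1 = -70203892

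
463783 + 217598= 681381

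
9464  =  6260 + 3204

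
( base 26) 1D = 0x27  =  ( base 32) 17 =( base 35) 14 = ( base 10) 39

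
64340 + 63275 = 127615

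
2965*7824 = 23198160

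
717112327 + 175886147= 892998474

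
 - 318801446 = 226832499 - 545633945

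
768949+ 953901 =1722850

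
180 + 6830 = 7010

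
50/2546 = 25/1273 = 0.02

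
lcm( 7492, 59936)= 59936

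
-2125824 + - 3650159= -5775983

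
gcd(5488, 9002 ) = 14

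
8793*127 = 1116711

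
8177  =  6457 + 1720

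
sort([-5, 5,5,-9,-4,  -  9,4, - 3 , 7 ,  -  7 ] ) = [ - 9,-9, - 7, - 5,- 4, - 3,4,5,  5,7]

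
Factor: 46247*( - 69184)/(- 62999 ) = 3199552448/62999 = 2^6 * 23^1*47^1* 73^( - 1 ) * 103^1*449^1 * 863^( - 1)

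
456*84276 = 38429856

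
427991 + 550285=978276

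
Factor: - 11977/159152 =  - 2^(  -  4 )*7^ (  -  2 )*59^1= -59/784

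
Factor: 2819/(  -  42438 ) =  - 2^( - 1)*3^ ( - 1 )*11^( - 1 )*643^( - 1)*2819^1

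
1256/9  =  139+5/9 =139.56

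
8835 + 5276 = 14111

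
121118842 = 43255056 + 77863786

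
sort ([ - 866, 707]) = [ - 866 , 707 ] 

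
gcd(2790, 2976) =186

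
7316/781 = 7316/781 =9.37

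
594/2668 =297/1334 = 0.22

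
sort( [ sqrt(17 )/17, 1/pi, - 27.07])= [ - 27.07,  sqrt( 17 )/17,1/pi]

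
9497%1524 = 353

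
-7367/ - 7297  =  7367/7297 = 1.01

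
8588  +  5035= 13623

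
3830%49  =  8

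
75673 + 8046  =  83719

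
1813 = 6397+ - 4584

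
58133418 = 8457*6874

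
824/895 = 824/895=0.92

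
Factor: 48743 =79^1*617^1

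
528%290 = 238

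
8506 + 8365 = 16871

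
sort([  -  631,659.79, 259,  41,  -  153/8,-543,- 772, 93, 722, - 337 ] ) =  [-772, - 631,-543,  -  337 , -153/8, 41, 93, 259, 659.79, 722 ]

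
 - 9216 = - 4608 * 2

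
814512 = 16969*48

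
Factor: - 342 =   -  2^1 * 3^2* 19^1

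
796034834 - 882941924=-86907090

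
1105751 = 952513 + 153238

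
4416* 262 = 1156992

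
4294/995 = 4 + 314/995 = 4.32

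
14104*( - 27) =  - 380808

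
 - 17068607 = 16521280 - 33589887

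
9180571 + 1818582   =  10999153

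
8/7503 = 8/7503 = 0.00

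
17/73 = 17/73 = 0.23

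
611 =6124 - 5513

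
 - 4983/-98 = 50 + 83/98 = 50.85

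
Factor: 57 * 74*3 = 2^1 * 3^2*19^1*37^1 = 12654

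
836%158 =46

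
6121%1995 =136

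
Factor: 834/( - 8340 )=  - 1/10 = - 2^( -1)*5^(  -  1)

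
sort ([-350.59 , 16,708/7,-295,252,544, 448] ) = [ - 350.59,  -  295,16,708/7,252,448,544]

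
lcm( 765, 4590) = 4590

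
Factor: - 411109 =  - 47^1*8747^1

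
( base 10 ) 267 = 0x10b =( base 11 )223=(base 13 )177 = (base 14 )151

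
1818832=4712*386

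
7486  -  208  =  7278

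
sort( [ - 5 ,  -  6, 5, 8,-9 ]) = [-9,-6, -5, 5, 8 ] 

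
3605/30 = 721/6  =  120.17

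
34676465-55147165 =-20470700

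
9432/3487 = 2+2458/3487 = 2.70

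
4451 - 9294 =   -  4843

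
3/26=3/26 = 0.12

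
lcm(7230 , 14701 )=441030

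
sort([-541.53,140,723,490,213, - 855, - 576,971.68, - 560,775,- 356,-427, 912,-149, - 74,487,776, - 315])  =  [ - 855, - 576, - 560 , -541.53, - 427, - 356, - 315, - 149, - 74,140,213,487,490,723,775,776,912,971.68]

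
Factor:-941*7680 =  - 2^9*3^1*5^1*941^1 = - 7226880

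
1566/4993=1566/4993 = 0.31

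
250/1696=125/848 = 0.15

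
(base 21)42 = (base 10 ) 86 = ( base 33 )2K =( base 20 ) 46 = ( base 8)126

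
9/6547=9/6547 = 0.00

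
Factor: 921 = 3^1*307^1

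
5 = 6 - 1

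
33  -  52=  - 19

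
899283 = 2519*357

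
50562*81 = 4095522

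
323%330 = 323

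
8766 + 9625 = 18391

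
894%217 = 26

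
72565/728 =72565/728=99.68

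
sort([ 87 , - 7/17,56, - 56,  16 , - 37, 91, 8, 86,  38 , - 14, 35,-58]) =[- 58,- 56 , - 37, - 14,-7/17,8 , 16, 35,38,  56 , 86,87,  91]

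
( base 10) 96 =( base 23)44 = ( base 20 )4G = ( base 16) 60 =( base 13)75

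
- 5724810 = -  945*6058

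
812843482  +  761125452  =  1573968934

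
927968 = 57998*16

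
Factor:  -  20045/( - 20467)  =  95/97 = 5^1  *19^1 * 97^( - 1)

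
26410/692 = 13205/346 = 38.16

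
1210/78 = 15+20/39=15.51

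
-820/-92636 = 205/23159=0.01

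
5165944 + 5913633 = 11079577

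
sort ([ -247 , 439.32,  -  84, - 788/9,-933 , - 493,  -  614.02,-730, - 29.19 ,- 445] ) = [-933, - 730, - 614.02, - 493, - 445, - 247, - 788/9,  -  84, - 29.19,439.32]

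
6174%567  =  504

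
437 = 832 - 395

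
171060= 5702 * 30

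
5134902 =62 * 82821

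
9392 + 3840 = 13232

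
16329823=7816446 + 8513377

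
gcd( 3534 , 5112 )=6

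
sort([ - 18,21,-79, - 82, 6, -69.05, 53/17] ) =[ - 82, - 79, - 69.05, - 18, 53/17,6,21]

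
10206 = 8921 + 1285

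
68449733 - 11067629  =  57382104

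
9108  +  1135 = 10243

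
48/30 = 8/5= 1.60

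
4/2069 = 4/2069 = 0.00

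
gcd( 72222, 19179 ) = 3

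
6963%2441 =2081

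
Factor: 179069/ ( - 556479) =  - 3^(-2 ) * 7^( - 1 )*11^( - 1 )* 223^1 = - 223/693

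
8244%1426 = 1114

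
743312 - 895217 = - 151905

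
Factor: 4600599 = 3^1*1533533^1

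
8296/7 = 1185 + 1/7 = 1185.14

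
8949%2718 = 795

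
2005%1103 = 902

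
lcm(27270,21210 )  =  190890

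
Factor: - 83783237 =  - 101^1* 829537^1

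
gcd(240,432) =48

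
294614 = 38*7753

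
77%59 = 18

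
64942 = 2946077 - 2881135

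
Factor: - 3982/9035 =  - 2^1*5^( - 1 )*11^1*13^( - 1)*139^( - 1 )*181^1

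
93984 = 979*96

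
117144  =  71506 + 45638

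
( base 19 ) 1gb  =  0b1010100100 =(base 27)P1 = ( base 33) KG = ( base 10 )676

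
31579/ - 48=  - 658 + 5/48 = - 657.90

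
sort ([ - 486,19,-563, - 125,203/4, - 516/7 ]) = [ - 563,-486, - 125, - 516/7,19 , 203/4]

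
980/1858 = 490/929=0.53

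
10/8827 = 10/8827=   0.00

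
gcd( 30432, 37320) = 24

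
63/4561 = 63/4561 = 0.01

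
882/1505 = 126/215 = 0.59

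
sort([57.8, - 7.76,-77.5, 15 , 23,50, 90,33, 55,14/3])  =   [ - 77.5,-7.76, 14/3,15, 23, 33, 50, 55, 57.8, 90] 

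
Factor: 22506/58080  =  31/80 = 2^ ( - 4 )*5^( - 1) * 31^1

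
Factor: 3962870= 2^1*5^1*17^1*23311^1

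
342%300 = 42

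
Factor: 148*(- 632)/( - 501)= 2^5*3^(- 1) * 37^1*79^1  *167^(  -  1) = 93536/501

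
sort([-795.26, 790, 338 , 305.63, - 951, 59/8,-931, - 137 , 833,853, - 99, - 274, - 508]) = [ - 951,- 931,- 795.26, - 508, - 274, - 137,-99, 59/8, 305.63, 338, 790, 833, 853]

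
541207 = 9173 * 59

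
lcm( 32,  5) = 160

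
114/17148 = 19/2858 = 0.01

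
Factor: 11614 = 2^1 * 5807^1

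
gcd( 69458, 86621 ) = 1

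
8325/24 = 346 + 7/8 = 346.88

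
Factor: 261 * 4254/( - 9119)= - 1110294/9119=-2^1*3^3*11^( - 1 )*29^1 * 709^1* 829^ ( - 1 )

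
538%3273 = 538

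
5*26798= 133990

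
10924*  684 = 7472016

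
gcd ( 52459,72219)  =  19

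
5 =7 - 2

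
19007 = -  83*(-229 ) 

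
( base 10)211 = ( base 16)d3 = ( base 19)B2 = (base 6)551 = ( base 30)71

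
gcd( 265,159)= 53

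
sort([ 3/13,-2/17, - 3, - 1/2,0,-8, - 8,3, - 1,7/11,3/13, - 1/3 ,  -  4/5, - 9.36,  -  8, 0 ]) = [-9.36, - 8, - 8,  -  8,  -  3,  -  1 , - 4/5,-1/2, - 1/3,-2/17,0,0, 3/13,3/13,7/11,3]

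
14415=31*465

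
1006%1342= 1006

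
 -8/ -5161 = 8/5161 = 0.00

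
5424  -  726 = 4698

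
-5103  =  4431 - 9534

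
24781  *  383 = 9491123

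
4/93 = 4/93= 0.04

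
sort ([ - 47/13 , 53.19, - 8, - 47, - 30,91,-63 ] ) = [ - 63 , - 47, - 30, - 8, -47/13,  53.19,91 ] 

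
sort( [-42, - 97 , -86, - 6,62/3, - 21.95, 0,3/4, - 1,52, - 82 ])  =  [  -  97,  -  86, - 82, - 42, - 21.95, - 6, - 1,0, 3/4,62/3, 52]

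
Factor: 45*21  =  3^3*5^1*7^1 = 945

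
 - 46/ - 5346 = 23/2673 = 0.01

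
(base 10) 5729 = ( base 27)7n5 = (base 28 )78h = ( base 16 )1661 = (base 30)6at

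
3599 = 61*59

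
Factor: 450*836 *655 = 246411000 = 2^3*3^2*5^3 *11^1 * 19^1*131^1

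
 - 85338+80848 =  - 4490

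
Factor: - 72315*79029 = -5714982135 = - 3^5*5^1 * 1607^1*2927^1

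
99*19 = 1881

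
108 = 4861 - 4753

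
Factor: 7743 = 3^1 * 29^1*89^1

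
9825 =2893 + 6932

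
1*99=99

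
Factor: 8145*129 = 1050705 = 3^3*5^1*43^1*181^1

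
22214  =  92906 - 70692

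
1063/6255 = 1063/6255 = 0.17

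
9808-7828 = 1980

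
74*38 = 2812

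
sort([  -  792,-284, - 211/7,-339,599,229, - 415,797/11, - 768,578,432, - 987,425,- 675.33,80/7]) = [ - 987, - 792 ,  -  768, - 675.33, - 415, - 339, - 284,  -  211/7, 80/7, 797/11,229,425 , 432,578,599 ]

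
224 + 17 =241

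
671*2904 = 1948584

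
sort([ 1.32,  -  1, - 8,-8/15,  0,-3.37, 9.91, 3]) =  [ - 8, - 3.37, - 1, - 8/15, 0, 1.32, 3, 9.91] 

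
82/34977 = 82/34977 = 0.00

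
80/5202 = 40/2601= 0.02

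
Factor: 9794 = 2^1*59^1*83^1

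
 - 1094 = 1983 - 3077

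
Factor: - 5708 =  - 2^2*1427^1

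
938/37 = 25+13/37 = 25.35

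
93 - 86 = 7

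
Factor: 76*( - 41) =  - 2^2 * 19^1*41^1  =  - 3116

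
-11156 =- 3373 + -7783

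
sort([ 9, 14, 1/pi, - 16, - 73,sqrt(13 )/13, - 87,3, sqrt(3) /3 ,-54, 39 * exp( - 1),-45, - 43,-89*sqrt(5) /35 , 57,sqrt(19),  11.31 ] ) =[-87, - 73 , - 54, - 45, - 43, - 16, - 89*sqrt (5 )/35, sqrt(13 )/13  ,  1/pi, sqrt(3) /3 , 3, sqrt ( 19), 9, 11.31, 14, 39 * exp(-1 ),57 ] 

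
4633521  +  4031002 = 8664523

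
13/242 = 13/242 = 0.05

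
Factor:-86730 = -2^1*3^1* 5^1*7^2*59^1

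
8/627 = 8/627 = 0.01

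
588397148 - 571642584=16754564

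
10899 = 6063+4836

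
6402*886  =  5672172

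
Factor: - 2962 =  - 2^1*1481^1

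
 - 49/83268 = - 49/83268=- 0.00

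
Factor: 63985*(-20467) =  - 5^1*67^1*97^1*191^1*211^1 = - 1309580995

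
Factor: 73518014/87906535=2^1 * 5^( - 1)*127^1*241^1*359^( - 1)*1201^1*48973^( - 1 ) 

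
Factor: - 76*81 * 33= - 2^2*3^5*11^1*19^1 = -  203148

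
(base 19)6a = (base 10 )124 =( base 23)59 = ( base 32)3S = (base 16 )7C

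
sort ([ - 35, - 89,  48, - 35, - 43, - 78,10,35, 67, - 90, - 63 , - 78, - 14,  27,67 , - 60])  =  [ - 90, -89 , - 78, - 78, - 63, - 60, - 43, - 35, - 35, - 14,10, 27,  35,48,67, 67]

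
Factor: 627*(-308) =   -  193116 = - 2^2*3^1 * 7^1 * 11^2* 19^1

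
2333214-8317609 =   -  5984395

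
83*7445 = 617935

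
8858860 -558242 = 8300618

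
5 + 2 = 7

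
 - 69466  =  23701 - 93167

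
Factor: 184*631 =116104 = 2^3*23^1*631^1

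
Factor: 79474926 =2^1 * 3^1*179^1 * 73999^1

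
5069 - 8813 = -3744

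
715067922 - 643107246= 71960676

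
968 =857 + 111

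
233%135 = 98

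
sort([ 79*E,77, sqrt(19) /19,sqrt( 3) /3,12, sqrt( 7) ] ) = [sqrt (19 ) /19,sqrt( 3 ) /3,sqrt( 7 ),12, 77,79*E] 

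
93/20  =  4 + 13/20= 4.65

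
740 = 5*148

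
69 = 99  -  30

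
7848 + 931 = 8779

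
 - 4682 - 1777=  - 6459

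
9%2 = 1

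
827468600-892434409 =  - 64965809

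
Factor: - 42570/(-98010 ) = 43/99=3^( - 2)*11^( - 1)*43^1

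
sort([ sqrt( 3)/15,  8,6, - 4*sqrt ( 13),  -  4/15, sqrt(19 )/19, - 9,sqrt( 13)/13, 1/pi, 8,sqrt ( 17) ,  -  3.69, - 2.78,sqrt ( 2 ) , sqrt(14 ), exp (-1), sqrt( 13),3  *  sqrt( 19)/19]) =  [ -4*sqrt (13), - 9 , - 3.69 ,- 2.78, -4/15,sqrt( 3) /15,sqrt( 19)/19, sqrt (13 )/13,  1/pi,exp(-1 ),3*sqrt ( 19 )/19,  sqrt (2 ) , sqrt(13 ),sqrt(14), sqrt(17),6, 8,8]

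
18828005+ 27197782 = 46025787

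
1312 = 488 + 824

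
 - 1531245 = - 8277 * 185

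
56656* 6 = 339936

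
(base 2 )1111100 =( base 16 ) 7C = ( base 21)5j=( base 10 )124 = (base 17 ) 75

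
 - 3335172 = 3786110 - 7121282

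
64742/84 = 770 + 31/42 = 770.74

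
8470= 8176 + 294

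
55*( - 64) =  - 3520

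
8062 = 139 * 58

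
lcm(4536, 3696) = 99792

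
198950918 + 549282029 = 748232947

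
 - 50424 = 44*( - 1146 ) 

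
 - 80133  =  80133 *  ( - 1 ) 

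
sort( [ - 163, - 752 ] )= [-752, - 163] 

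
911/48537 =911/48537 = 0.02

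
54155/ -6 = -54155/6 = - 9025.83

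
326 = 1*326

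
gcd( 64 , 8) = 8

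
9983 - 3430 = 6553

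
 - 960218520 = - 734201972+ - 226016548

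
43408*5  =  217040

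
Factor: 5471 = 5471^1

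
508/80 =127/20 = 6.35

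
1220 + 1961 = 3181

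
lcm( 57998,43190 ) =2029930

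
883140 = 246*3590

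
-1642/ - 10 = 164+1/5 =164.20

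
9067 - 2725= 6342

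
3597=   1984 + 1613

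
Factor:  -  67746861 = -3^4 * 7^2*13^2 * 101^1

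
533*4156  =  2215148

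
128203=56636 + 71567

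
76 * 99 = 7524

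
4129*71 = 293159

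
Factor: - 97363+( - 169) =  - 97532 = - 2^2*37^1*659^1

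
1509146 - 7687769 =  - 6178623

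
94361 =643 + 93718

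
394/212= 197/106=1.86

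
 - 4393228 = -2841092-1552136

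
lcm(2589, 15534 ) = 15534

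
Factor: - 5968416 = -2^5*3^1 * 62171^1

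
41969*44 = 1846636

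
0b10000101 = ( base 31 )49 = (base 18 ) 77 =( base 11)111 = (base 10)133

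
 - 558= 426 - 984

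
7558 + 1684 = 9242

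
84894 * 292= 24789048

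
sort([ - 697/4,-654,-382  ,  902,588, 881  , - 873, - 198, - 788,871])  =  [ - 873 ,  -  788, - 654,  -  382, - 198, - 697/4, 588, 871,881,902] 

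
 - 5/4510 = -1  +  901/902 = -  0.00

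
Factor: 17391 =3^1 * 11^1*17^1*31^1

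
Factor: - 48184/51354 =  - 2^2*3^(  -  4)*19^1 =- 76/81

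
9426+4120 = 13546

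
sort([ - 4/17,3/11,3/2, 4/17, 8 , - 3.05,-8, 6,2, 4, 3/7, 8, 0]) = [ - 8, - 3.05, - 4/17, 0, 4/17,  3/11, 3/7, 3/2,2, 4 , 6,8, 8]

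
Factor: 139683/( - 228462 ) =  - 2^( - 1) * 13^( -1 )*29^( - 1 ) * 461^1 = - 461/754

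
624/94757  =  48/7289  =  0.01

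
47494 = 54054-6560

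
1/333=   1/333 = 0.00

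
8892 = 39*228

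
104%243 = 104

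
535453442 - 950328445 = -414875003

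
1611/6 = 537/2 = 268.50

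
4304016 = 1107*3888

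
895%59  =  10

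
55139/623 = 88 + 45/89 = 88.51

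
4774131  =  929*5139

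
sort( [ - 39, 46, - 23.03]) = [ - 39,-23.03,46]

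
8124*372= 3022128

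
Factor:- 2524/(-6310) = 2^1*5^( - 1)=2/5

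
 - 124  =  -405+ 281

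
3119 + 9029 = 12148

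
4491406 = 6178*727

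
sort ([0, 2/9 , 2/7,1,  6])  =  [ 0,2/9,  2/7,1, 6]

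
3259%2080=1179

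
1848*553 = 1021944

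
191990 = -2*( - 95995)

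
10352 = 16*647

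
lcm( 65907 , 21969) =65907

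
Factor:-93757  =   - 29^1*53^1*61^1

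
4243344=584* 7266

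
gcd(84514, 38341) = 1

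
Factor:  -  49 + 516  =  467 = 467^1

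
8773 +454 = 9227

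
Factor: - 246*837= - 2^1*3^4*31^1 * 41^1  =  - 205902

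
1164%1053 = 111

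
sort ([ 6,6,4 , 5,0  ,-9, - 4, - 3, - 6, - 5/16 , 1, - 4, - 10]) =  [- 10,-9,  -  6, - 4,-4, - 3, - 5/16 , 0 , 1,4,5,6,6] 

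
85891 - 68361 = 17530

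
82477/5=16495+2/5 = 16495.40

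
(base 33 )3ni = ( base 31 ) 46E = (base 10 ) 4044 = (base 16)FCC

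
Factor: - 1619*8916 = - 2^2*3^1*743^1 * 1619^1= - 14435004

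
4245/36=117 + 11/12 = 117.92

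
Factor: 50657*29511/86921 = 1494938727/86921 = 3^3 * 17^( - 1 ) * 179^1*283^1 * 1093^1*5113^(-1)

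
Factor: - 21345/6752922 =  - 2^( - 1 ) *5^1*11^(-1 )*1423^1 * 102317^(-1)  =  - 7115/2250974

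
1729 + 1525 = 3254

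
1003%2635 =1003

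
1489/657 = 1489/657 = 2.27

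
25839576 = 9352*2763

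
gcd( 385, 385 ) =385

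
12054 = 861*14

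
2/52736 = 1/26368= 0.00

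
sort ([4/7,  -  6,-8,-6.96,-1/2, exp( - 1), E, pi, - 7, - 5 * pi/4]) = [ - 8,  -  7,  -  6.96, - 6, - 5*pi/4,  -  1/2, exp( -1), 4/7, E, pi]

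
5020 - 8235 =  - 3215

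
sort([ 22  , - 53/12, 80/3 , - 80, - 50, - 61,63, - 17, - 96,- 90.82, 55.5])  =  [ - 96, - 90.82,-80,-61, - 50, -17,- 53/12, 22,80/3, 55.5, 63]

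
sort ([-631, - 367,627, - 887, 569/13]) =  [-887,-631,- 367, 569/13, 627]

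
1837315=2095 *877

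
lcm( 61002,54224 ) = 488016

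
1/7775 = 1/7775= 0.00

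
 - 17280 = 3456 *( - 5)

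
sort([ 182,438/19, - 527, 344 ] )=[ - 527, 438/19, 182,344]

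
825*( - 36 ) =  -29700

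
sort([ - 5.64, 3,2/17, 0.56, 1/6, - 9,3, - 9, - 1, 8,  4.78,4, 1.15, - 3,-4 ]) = [ - 9, - 9, - 5.64, - 4, - 3, - 1,2/17,1/6,0.56 , 1.15, 3, 3, 4,4.78,8 ]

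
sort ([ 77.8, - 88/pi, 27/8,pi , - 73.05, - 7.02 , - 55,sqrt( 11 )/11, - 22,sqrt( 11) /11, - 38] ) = [ - 73.05, - 55, - 38, - 88/pi, - 22, - 7.02,sqrt( 11)/11 , sqrt( 11)/11, pi, 27/8,77.8 ]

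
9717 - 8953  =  764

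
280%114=52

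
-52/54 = - 1 + 1/27 = - 0.96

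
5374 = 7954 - 2580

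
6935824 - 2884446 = 4051378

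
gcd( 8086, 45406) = 622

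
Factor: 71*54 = 3834 = 2^1 * 3^3*71^1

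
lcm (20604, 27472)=82416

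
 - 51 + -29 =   -  80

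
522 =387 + 135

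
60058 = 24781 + 35277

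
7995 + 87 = 8082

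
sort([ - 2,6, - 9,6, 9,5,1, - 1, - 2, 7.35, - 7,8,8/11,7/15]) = [ - 9,-7, - 2, - 2, - 1,7/15, 8/11,1, 5,6,  6,7.35, 8,9] 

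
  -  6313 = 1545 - 7858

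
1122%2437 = 1122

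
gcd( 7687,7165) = 1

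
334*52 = 17368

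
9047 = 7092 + 1955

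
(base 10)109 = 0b1101101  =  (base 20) 59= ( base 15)74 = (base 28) 3p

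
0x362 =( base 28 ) 12q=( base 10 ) 866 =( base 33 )Q8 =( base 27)152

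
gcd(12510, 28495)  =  695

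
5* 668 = 3340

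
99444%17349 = 12699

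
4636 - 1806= 2830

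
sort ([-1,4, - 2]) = [ - 2,-1, 4]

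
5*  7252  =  36260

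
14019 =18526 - 4507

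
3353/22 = 152 + 9/22  =  152.41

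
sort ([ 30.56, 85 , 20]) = [ 20, 30.56,85]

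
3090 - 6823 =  -3733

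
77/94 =77/94  =  0.82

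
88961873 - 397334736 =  - 308372863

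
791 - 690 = 101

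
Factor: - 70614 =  - 2^1 * 3^2*3923^1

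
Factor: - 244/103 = -2^2*61^1*103^( - 1)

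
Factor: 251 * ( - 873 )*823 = -180338229 = - 3^2*97^1*251^1*823^1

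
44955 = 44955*1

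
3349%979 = 412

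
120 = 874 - 754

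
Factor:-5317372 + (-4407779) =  - 9725151  =  -3^1*1103^1*2939^1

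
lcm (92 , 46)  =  92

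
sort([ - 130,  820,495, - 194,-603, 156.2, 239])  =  [ - 603, - 194,-130 , 156.2, 239, 495,820] 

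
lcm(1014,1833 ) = 47658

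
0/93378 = 0 = 0.00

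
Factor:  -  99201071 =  - 19^1*67^1  *  149^1* 523^1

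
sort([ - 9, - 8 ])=[- 9, - 8 ]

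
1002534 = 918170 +84364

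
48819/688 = 70 + 659/688 =70.96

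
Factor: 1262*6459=2^1*3^1*631^1*2153^1 = 8151258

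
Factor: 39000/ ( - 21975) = -520/293  =  - 2^3*5^1 * 13^1*293^(-1)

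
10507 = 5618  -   - 4889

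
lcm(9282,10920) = 185640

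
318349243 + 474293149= 792642392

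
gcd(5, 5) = 5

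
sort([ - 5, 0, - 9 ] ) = [ - 9,  -  5,0 ]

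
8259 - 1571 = 6688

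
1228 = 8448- 7220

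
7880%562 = 12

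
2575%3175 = 2575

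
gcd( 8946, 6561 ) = 9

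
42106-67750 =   -  25644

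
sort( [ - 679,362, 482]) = [ -679, 362, 482]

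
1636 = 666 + 970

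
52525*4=210100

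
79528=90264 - 10736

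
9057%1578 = 1167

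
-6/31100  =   - 3/15550 = -0.00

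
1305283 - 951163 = 354120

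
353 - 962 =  - 609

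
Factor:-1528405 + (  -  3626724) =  - 7^1 * 736447^1 = - 5155129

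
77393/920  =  84 +113/920 = 84.12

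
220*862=189640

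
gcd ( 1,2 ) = 1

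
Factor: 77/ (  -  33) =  - 3^ ( - 1 ) * 7^1 = -7/3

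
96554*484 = 46732136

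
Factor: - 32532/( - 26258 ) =16266/13129 = 2^1*3^1*19^( - 1 )* 691^ (  -  1)*2711^1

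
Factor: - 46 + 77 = 31^1 = 31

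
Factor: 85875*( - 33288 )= -2^3*3^2*5^3*19^1*73^1*229^1 = -2858607000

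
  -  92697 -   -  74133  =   - 18564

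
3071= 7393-4322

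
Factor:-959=- 7^1  *  137^1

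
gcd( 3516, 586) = 586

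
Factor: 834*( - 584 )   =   - 2^4*3^1*73^1*139^1= - 487056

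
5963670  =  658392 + 5305278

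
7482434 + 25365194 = 32847628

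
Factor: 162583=19^1*43^1 * 199^1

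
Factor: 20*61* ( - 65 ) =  - 2^2*5^2*13^1*61^1 = - 79300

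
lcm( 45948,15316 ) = 45948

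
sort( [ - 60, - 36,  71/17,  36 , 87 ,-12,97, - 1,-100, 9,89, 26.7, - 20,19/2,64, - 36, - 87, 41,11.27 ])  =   [-100,- 87 , - 60, - 36 , - 36, - 20 , - 12,-1, 71/17,9,  19/2,11.27,26.7 , 36,41,64, 87,89,97] 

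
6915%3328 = 259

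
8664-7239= 1425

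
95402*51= 4865502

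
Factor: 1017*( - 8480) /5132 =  - 2^3*3^2*5^1*53^1 *113^1*1283^(-1) = -2156040/1283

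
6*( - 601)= - 3606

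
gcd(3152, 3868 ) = 4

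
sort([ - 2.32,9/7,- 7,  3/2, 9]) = [ - 7, - 2.32,9/7, 3/2,  9]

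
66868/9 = 7429 + 7/9  =  7429.78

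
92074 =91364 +710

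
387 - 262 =125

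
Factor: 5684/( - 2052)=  - 3^( - 3) * 7^2*19^( - 1 )*29^1 =-1421/513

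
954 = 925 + 29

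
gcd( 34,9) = 1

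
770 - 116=654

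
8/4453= 8/4453 = 0.00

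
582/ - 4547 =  - 1 + 3965/4547 = - 0.13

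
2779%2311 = 468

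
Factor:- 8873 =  - 19^1*467^1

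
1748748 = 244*7167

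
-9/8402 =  - 1 + 8393/8402 = -0.00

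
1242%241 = 37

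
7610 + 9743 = 17353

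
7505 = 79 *95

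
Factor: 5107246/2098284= 2^(-1)*3^(-1)* 19^( - 1)*1429^1*1787^1*9203^(-1) = 2553623/1049142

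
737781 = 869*849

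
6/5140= 3/2570 = 0.00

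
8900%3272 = 2356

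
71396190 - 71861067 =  - 464877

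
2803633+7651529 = 10455162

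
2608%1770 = 838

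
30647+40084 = 70731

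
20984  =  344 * 61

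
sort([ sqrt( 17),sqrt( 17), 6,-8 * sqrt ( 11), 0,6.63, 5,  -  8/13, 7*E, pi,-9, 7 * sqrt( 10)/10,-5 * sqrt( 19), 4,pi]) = [ - 8*sqrt( 11), - 5 * sqrt (19), - 9 , - 8/13, 0,  7*sqrt( 10) /10,pi,pi,  4, sqrt(17), sqrt(17), 5, 6, 6.63,7 * E]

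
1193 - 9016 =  - 7823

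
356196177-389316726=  - 33120549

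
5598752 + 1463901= 7062653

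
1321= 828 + 493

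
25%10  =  5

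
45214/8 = 5651 + 3/4 = 5651.75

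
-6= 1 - 7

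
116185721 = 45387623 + 70798098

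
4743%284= 199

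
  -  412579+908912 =496333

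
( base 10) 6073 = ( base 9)8287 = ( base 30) 6md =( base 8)13671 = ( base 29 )76C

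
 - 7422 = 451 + -7873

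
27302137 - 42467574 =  - 15165437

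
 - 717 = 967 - 1684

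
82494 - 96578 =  - 14084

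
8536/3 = 8536/3= 2845.33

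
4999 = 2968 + 2031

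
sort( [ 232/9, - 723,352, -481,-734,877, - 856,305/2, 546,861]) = [ - 856, - 734, - 723,-481, 232/9, 305/2 , 352, 546, 861 , 877 ] 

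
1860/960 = 31/16  =  1.94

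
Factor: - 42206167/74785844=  - 2^( - 2)*7^( -1)*5927^1 * 7121^1 * 2670923^( - 1 ) 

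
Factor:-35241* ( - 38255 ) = 3^1*5^1*7^1*17^1*691^1 * 1093^1 = 1348144455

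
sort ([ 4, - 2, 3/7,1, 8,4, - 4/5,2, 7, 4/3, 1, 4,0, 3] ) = [  -  2, - 4/5, 0,3/7 , 1, 1,4/3,2, 3,4,4 , 4, 7, 8] 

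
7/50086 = 7/50086=0.00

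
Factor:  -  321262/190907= - 382/227 = - 2^1 *191^1*227^( - 1 ) 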